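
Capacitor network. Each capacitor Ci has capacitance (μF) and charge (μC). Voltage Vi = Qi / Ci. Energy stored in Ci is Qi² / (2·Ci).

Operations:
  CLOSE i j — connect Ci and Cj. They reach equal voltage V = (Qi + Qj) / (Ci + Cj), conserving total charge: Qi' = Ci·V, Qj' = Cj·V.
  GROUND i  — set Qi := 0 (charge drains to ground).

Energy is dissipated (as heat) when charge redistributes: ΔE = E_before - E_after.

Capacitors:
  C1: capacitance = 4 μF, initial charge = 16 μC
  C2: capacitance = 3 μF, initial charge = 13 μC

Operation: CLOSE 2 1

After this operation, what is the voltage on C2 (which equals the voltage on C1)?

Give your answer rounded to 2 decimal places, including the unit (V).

Answer: 4.14 V

Derivation:
Initial: C1(4μF, Q=16μC, V=4.00V), C2(3μF, Q=13μC, V=4.33V)
Op 1: CLOSE 2-1: Q_total=29.00, C_total=7.00, V=4.14; Q2=12.43, Q1=16.57; dissipated=0.095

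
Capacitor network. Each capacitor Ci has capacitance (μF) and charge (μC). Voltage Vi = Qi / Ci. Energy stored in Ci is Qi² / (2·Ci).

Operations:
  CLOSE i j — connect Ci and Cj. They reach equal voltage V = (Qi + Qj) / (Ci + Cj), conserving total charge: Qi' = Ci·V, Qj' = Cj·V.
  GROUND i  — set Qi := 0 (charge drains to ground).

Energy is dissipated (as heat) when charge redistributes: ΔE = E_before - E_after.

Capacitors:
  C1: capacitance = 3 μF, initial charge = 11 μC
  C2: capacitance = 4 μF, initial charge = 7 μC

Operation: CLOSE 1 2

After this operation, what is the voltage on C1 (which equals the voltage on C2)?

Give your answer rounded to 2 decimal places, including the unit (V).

Initial: C1(3μF, Q=11μC, V=3.67V), C2(4μF, Q=7μC, V=1.75V)
Op 1: CLOSE 1-2: Q_total=18.00, C_total=7.00, V=2.57; Q1=7.71, Q2=10.29; dissipated=3.149

Answer: 2.57 V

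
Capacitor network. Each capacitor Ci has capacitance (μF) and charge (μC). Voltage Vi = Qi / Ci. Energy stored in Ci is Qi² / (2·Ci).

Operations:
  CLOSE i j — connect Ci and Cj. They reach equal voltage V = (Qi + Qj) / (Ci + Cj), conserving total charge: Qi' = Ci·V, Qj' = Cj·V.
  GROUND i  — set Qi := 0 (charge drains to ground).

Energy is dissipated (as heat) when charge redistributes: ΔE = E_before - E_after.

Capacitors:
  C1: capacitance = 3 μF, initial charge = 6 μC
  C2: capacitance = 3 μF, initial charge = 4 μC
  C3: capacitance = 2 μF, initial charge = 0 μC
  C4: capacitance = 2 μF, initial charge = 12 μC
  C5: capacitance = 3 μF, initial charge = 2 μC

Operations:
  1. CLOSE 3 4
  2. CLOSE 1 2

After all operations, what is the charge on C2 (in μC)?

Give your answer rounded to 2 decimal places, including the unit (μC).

Initial: C1(3μF, Q=6μC, V=2.00V), C2(3μF, Q=4μC, V=1.33V), C3(2μF, Q=0μC, V=0.00V), C4(2μF, Q=12μC, V=6.00V), C5(3μF, Q=2μC, V=0.67V)
Op 1: CLOSE 3-4: Q_total=12.00, C_total=4.00, V=3.00; Q3=6.00, Q4=6.00; dissipated=18.000
Op 2: CLOSE 1-2: Q_total=10.00, C_total=6.00, V=1.67; Q1=5.00, Q2=5.00; dissipated=0.333
Final charges: Q1=5.00, Q2=5.00, Q3=6.00, Q4=6.00, Q5=2.00

Answer: 5.00 μC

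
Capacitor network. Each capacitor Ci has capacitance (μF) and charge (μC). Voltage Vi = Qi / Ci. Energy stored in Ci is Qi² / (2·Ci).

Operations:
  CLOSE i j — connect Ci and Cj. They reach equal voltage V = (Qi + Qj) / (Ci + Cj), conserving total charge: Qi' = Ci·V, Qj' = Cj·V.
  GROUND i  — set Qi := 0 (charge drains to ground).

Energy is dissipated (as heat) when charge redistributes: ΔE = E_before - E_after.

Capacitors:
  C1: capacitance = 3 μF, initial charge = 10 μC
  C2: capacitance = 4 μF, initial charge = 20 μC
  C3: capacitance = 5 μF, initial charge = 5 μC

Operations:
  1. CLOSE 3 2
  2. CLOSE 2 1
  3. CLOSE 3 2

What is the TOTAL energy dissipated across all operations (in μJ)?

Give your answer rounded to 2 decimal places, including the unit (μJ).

Answer: 18.11 μJ

Derivation:
Initial: C1(3μF, Q=10μC, V=3.33V), C2(4μF, Q=20μC, V=5.00V), C3(5μF, Q=5μC, V=1.00V)
Op 1: CLOSE 3-2: Q_total=25.00, C_total=9.00, V=2.78; Q3=13.89, Q2=11.11; dissipated=17.778
Op 2: CLOSE 2-1: Q_total=21.11, C_total=7.00, V=3.02; Q2=12.06, Q1=9.05; dissipated=0.265
Op 3: CLOSE 3-2: Q_total=25.95, C_total=9.00, V=2.88; Q3=14.42, Q2=11.53; dissipated=0.063
Total dissipated: 18.105 μJ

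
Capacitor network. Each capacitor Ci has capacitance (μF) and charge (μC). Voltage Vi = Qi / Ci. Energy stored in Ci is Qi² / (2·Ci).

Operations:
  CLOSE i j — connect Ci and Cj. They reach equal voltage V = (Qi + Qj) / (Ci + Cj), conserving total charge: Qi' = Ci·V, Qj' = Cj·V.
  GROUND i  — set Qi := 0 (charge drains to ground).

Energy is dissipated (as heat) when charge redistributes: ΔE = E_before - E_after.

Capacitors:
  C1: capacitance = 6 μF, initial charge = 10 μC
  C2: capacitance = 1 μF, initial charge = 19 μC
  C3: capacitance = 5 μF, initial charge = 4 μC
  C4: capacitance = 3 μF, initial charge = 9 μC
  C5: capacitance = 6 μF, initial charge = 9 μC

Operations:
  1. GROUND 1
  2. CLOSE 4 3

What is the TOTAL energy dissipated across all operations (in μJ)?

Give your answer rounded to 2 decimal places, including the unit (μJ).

Initial: C1(6μF, Q=10μC, V=1.67V), C2(1μF, Q=19μC, V=19.00V), C3(5μF, Q=4μC, V=0.80V), C4(3μF, Q=9μC, V=3.00V), C5(6μF, Q=9μC, V=1.50V)
Op 1: GROUND 1: Q1=0; energy lost=8.333
Op 2: CLOSE 4-3: Q_total=13.00, C_total=8.00, V=1.62; Q4=4.88, Q3=8.12; dissipated=4.537
Total dissipated: 12.871 μJ

Answer: 12.87 μJ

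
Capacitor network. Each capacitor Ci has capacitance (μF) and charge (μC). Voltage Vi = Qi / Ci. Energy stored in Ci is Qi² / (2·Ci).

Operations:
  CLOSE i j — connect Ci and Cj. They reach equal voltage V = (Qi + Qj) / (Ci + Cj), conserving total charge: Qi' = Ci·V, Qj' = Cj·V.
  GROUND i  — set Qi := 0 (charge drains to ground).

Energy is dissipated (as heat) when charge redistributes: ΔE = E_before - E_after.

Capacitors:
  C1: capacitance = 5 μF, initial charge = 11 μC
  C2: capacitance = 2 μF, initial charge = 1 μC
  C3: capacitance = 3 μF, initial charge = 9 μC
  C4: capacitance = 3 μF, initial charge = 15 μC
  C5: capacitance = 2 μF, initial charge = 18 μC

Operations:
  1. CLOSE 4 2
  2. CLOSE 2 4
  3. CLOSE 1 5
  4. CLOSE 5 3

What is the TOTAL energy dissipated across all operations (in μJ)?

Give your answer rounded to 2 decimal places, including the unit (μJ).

Answer: 45.96 μJ

Derivation:
Initial: C1(5μF, Q=11μC, V=2.20V), C2(2μF, Q=1μC, V=0.50V), C3(3μF, Q=9μC, V=3.00V), C4(3μF, Q=15μC, V=5.00V), C5(2μF, Q=18μC, V=9.00V)
Op 1: CLOSE 4-2: Q_total=16.00, C_total=5.00, V=3.20; Q4=9.60, Q2=6.40; dissipated=12.150
Op 2: CLOSE 2-4: Q_total=16.00, C_total=5.00, V=3.20; Q2=6.40, Q4=9.60; dissipated=0.000
Op 3: CLOSE 1-5: Q_total=29.00, C_total=7.00, V=4.14; Q1=20.71, Q5=8.29; dissipated=33.029
Op 4: CLOSE 5-3: Q_total=17.29, C_total=5.00, V=3.46; Q5=6.91, Q3=10.37; dissipated=0.784
Total dissipated: 45.962 μJ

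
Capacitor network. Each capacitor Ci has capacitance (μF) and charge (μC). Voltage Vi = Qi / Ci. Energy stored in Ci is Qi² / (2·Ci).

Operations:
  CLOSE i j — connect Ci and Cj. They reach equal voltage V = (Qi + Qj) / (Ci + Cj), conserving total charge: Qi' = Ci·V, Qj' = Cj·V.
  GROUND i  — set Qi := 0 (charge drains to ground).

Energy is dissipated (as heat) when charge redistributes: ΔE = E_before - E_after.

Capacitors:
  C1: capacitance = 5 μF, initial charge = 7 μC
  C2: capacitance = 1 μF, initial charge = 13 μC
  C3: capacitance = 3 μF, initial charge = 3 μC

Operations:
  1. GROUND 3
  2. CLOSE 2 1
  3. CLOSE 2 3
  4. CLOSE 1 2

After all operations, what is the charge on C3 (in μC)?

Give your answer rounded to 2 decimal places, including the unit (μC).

Initial: C1(5μF, Q=7μC, V=1.40V), C2(1μF, Q=13μC, V=13.00V), C3(3μF, Q=3μC, V=1.00V)
Op 1: GROUND 3: Q3=0; energy lost=1.500
Op 2: CLOSE 2-1: Q_total=20.00, C_total=6.00, V=3.33; Q2=3.33, Q1=16.67; dissipated=56.067
Op 3: CLOSE 2-3: Q_total=3.33, C_total=4.00, V=0.83; Q2=0.83, Q3=2.50; dissipated=4.167
Op 4: CLOSE 1-2: Q_total=17.50, C_total=6.00, V=2.92; Q1=14.58, Q2=2.92; dissipated=2.604
Final charges: Q1=14.58, Q2=2.92, Q3=2.50

Answer: 2.50 μC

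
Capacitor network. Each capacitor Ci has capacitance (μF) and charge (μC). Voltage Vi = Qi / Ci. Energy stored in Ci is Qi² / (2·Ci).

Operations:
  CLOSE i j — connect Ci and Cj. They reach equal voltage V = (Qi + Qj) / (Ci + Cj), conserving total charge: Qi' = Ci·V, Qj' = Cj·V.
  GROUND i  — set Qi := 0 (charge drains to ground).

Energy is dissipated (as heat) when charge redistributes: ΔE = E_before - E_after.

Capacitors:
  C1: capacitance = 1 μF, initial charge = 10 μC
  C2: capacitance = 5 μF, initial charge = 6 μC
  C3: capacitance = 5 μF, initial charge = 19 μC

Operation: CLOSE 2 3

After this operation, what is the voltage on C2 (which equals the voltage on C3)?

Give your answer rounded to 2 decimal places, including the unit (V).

Answer: 2.50 V

Derivation:
Initial: C1(1μF, Q=10μC, V=10.00V), C2(5μF, Q=6μC, V=1.20V), C3(5μF, Q=19μC, V=3.80V)
Op 1: CLOSE 2-3: Q_total=25.00, C_total=10.00, V=2.50; Q2=12.50, Q3=12.50; dissipated=8.450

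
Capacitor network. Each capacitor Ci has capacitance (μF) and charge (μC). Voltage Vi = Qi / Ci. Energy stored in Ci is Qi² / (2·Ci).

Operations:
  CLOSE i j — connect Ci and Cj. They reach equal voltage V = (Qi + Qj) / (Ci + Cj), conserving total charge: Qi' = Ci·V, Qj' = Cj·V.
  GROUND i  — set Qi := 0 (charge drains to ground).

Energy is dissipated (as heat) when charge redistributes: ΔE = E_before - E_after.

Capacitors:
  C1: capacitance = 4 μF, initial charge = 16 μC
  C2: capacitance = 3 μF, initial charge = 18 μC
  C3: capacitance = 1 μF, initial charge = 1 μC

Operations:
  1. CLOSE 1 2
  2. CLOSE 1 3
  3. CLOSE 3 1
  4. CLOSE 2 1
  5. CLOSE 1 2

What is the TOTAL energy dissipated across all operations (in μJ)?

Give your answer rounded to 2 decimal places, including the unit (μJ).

Initial: C1(4μF, Q=16μC, V=4.00V), C2(3μF, Q=18μC, V=6.00V), C3(1μF, Q=1μC, V=1.00V)
Op 1: CLOSE 1-2: Q_total=34.00, C_total=7.00, V=4.86; Q1=19.43, Q2=14.57; dissipated=3.429
Op 2: CLOSE 1-3: Q_total=20.43, C_total=5.00, V=4.09; Q1=16.34, Q3=4.09; dissipated=5.951
Op 3: CLOSE 3-1: Q_total=20.43, C_total=5.00, V=4.09; Q3=4.09, Q1=16.34; dissipated=0.000
Op 4: CLOSE 2-1: Q_total=30.91, C_total=7.00, V=4.42; Q2=13.25, Q1=17.67; dissipated=0.510
Op 5: CLOSE 1-2: Q_total=30.91, C_total=7.00, V=4.42; Q1=17.67, Q2=13.25; dissipated=0.000
Total dissipated: 9.890 μJ

Answer: 9.89 μJ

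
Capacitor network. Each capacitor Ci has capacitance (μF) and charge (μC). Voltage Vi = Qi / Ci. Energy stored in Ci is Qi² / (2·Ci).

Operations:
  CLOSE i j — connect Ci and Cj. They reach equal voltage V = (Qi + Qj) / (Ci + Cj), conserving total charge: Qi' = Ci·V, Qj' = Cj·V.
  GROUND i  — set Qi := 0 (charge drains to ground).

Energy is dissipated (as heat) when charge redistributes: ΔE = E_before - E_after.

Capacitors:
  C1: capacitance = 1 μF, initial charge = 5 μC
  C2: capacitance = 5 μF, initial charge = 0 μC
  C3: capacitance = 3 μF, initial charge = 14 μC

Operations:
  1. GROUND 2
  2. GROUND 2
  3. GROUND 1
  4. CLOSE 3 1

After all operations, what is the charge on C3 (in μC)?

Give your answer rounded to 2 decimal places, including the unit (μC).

Answer: 10.50 μC

Derivation:
Initial: C1(1μF, Q=5μC, V=5.00V), C2(5μF, Q=0μC, V=0.00V), C3(3μF, Q=14μC, V=4.67V)
Op 1: GROUND 2: Q2=0; energy lost=0.000
Op 2: GROUND 2: Q2=0; energy lost=0.000
Op 3: GROUND 1: Q1=0; energy lost=12.500
Op 4: CLOSE 3-1: Q_total=14.00, C_total=4.00, V=3.50; Q3=10.50, Q1=3.50; dissipated=8.167
Final charges: Q1=3.50, Q2=0.00, Q3=10.50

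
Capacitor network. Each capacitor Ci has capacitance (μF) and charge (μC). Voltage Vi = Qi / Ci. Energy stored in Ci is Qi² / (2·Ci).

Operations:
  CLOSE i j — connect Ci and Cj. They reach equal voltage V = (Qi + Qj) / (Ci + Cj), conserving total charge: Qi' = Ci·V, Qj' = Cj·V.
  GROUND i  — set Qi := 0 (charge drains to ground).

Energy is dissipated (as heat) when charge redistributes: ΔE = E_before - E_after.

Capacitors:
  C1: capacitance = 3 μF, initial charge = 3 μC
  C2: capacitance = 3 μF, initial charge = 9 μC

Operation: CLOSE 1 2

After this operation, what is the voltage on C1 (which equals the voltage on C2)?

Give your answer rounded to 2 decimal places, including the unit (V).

Answer: 2.00 V

Derivation:
Initial: C1(3μF, Q=3μC, V=1.00V), C2(3μF, Q=9μC, V=3.00V)
Op 1: CLOSE 1-2: Q_total=12.00, C_total=6.00, V=2.00; Q1=6.00, Q2=6.00; dissipated=3.000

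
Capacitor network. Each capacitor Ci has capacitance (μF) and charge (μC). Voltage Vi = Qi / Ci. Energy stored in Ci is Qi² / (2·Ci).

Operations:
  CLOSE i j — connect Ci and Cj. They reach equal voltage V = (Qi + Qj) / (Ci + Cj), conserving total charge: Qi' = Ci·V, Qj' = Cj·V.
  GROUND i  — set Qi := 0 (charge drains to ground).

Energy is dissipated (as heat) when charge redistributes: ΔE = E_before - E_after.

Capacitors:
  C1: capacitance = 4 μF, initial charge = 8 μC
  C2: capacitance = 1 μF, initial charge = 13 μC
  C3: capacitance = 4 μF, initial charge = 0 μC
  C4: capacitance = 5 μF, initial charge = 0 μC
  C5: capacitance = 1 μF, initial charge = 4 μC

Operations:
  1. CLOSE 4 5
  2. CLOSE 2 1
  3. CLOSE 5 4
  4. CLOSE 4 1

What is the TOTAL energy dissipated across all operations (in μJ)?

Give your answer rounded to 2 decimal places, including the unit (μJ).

Answer: 68.94 μJ

Derivation:
Initial: C1(4μF, Q=8μC, V=2.00V), C2(1μF, Q=13μC, V=13.00V), C3(4μF, Q=0μC, V=0.00V), C4(5μF, Q=0μC, V=0.00V), C5(1μF, Q=4μC, V=4.00V)
Op 1: CLOSE 4-5: Q_total=4.00, C_total=6.00, V=0.67; Q4=3.33, Q5=0.67; dissipated=6.667
Op 2: CLOSE 2-1: Q_total=21.00, C_total=5.00, V=4.20; Q2=4.20, Q1=16.80; dissipated=48.400
Op 3: CLOSE 5-4: Q_total=4.00, C_total=6.00, V=0.67; Q5=0.67, Q4=3.33; dissipated=0.000
Op 4: CLOSE 4-1: Q_total=20.13, C_total=9.00, V=2.24; Q4=11.19, Q1=8.95; dissipated=13.872
Total dissipated: 68.938 μJ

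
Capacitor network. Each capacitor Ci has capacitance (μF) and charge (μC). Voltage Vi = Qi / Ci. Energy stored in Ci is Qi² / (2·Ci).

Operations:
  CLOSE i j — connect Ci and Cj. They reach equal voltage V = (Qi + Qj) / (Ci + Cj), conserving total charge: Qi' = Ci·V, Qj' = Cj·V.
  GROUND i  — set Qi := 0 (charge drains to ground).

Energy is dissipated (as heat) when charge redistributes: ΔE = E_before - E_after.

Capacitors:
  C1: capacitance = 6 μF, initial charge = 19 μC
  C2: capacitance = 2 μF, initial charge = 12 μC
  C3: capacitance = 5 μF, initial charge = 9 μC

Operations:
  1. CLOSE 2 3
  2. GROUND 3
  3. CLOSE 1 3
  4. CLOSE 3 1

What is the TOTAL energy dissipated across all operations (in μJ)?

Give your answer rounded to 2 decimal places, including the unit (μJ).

Answer: 48.77 μJ

Derivation:
Initial: C1(6μF, Q=19μC, V=3.17V), C2(2μF, Q=12μC, V=6.00V), C3(5μF, Q=9μC, V=1.80V)
Op 1: CLOSE 2-3: Q_total=21.00, C_total=7.00, V=3.00; Q2=6.00, Q3=15.00; dissipated=12.600
Op 2: GROUND 3: Q3=0; energy lost=22.500
Op 3: CLOSE 1-3: Q_total=19.00, C_total=11.00, V=1.73; Q1=10.36, Q3=8.64; dissipated=13.674
Op 4: CLOSE 3-1: Q_total=19.00, C_total=11.00, V=1.73; Q3=8.64, Q1=10.36; dissipated=0.000
Total dissipated: 48.774 μJ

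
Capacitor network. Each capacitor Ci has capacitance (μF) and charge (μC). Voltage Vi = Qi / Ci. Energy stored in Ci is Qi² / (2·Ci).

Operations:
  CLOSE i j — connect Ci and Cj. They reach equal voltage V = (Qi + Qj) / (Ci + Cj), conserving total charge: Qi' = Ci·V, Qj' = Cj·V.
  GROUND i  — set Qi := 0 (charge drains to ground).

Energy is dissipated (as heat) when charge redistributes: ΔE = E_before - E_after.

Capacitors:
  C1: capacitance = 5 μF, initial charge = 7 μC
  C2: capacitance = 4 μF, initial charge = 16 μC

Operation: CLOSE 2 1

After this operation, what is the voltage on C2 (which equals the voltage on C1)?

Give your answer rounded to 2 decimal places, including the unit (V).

Initial: C1(5μF, Q=7μC, V=1.40V), C2(4μF, Q=16μC, V=4.00V)
Op 1: CLOSE 2-1: Q_total=23.00, C_total=9.00, V=2.56; Q2=10.22, Q1=12.78; dissipated=7.511

Answer: 2.56 V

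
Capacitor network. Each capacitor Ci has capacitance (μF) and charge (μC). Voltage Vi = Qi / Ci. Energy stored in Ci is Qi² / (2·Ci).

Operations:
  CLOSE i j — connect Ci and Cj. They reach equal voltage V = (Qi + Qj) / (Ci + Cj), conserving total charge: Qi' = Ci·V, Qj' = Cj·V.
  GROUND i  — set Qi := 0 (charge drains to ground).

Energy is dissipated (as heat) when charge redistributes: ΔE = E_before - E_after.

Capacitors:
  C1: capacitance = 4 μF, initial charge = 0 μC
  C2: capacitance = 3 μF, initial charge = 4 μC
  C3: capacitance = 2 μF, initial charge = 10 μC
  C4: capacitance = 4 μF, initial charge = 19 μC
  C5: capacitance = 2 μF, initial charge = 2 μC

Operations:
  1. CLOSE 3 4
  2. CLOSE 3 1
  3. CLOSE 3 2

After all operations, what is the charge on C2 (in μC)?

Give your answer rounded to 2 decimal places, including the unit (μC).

Initial: C1(4μF, Q=0μC, V=0.00V), C2(3μF, Q=4μC, V=1.33V), C3(2μF, Q=10μC, V=5.00V), C4(4μF, Q=19μC, V=4.75V), C5(2μF, Q=2μC, V=1.00V)
Op 1: CLOSE 3-4: Q_total=29.00, C_total=6.00, V=4.83; Q3=9.67, Q4=19.33; dissipated=0.042
Op 2: CLOSE 3-1: Q_total=9.67, C_total=6.00, V=1.61; Q3=3.22, Q1=6.44; dissipated=15.574
Op 3: CLOSE 3-2: Q_total=7.22, C_total=5.00, V=1.44; Q3=2.89, Q2=4.33; dissipated=0.046
Final charges: Q1=6.44, Q2=4.33, Q3=2.89, Q4=19.33, Q5=2.00

Answer: 4.33 μC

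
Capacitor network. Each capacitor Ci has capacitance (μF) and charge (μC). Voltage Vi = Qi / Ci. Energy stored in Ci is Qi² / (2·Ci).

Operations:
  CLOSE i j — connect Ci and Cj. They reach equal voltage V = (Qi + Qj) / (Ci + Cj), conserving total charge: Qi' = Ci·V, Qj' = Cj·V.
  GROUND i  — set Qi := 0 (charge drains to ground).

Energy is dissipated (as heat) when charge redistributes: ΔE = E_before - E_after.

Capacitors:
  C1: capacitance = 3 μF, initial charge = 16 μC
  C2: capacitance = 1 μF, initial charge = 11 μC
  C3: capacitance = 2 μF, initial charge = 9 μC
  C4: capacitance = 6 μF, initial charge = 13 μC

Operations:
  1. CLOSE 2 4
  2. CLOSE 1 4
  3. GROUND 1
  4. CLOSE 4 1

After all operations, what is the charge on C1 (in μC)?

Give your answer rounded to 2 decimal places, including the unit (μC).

Initial: C1(3μF, Q=16μC, V=5.33V), C2(1μF, Q=11μC, V=11.00V), C3(2μF, Q=9μC, V=4.50V), C4(6μF, Q=13μC, V=2.17V)
Op 1: CLOSE 2-4: Q_total=24.00, C_total=7.00, V=3.43; Q2=3.43, Q4=20.57; dissipated=33.440
Op 2: CLOSE 1-4: Q_total=36.57, C_total=9.00, V=4.06; Q1=12.19, Q4=24.38; dissipated=3.628
Op 3: GROUND 1: Q1=0; energy lost=24.768
Op 4: CLOSE 4-1: Q_total=24.38, C_total=9.00, V=2.71; Q4=16.25, Q1=8.13; dissipated=16.512
Final charges: Q1=8.13, Q2=3.43, Q3=9.00, Q4=16.25

Answer: 8.13 μC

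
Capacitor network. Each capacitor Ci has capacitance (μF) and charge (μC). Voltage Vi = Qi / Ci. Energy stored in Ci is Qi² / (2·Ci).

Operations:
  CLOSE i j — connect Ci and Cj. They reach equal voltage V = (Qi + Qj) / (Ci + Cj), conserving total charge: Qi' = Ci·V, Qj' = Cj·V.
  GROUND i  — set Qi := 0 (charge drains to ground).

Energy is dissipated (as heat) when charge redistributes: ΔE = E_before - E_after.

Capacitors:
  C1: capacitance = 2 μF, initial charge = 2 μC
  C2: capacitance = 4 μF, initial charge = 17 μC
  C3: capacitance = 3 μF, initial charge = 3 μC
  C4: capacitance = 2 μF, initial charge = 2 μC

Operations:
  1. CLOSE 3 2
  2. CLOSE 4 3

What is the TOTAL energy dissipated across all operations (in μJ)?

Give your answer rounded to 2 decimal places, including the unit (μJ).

Answer: 11.12 μJ

Derivation:
Initial: C1(2μF, Q=2μC, V=1.00V), C2(4μF, Q=17μC, V=4.25V), C3(3μF, Q=3μC, V=1.00V), C4(2μF, Q=2μC, V=1.00V)
Op 1: CLOSE 3-2: Q_total=20.00, C_total=7.00, V=2.86; Q3=8.57, Q2=11.43; dissipated=9.054
Op 2: CLOSE 4-3: Q_total=10.57, C_total=5.00, V=2.11; Q4=4.23, Q3=6.34; dissipated=2.069
Total dissipated: 11.123 μJ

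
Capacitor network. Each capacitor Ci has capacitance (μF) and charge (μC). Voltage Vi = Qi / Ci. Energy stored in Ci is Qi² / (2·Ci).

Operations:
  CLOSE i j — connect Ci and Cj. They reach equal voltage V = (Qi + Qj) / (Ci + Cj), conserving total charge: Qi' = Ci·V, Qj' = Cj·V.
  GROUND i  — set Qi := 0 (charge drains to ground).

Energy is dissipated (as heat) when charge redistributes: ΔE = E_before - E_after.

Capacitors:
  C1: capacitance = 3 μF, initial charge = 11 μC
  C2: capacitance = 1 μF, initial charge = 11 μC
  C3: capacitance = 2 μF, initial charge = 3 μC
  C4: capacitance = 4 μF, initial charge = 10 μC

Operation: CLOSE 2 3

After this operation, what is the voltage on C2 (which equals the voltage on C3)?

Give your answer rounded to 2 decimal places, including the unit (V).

Answer: 4.67 V

Derivation:
Initial: C1(3μF, Q=11μC, V=3.67V), C2(1μF, Q=11μC, V=11.00V), C3(2μF, Q=3μC, V=1.50V), C4(4μF, Q=10μC, V=2.50V)
Op 1: CLOSE 2-3: Q_total=14.00, C_total=3.00, V=4.67; Q2=4.67, Q3=9.33; dissipated=30.083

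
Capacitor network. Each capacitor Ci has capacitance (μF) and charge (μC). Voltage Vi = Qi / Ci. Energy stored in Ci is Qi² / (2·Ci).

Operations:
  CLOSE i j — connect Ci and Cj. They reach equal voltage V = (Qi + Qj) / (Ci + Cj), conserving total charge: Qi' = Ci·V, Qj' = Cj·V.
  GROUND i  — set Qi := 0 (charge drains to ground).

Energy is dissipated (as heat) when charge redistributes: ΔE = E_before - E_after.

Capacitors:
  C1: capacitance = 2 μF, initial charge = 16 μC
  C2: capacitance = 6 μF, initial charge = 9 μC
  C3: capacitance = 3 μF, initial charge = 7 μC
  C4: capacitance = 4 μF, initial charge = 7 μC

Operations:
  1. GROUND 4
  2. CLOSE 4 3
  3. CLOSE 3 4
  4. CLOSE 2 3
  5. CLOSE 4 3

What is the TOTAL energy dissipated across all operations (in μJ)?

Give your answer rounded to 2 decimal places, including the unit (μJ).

Initial: C1(2μF, Q=16μC, V=8.00V), C2(6μF, Q=9μC, V=1.50V), C3(3μF, Q=7μC, V=2.33V), C4(4μF, Q=7μC, V=1.75V)
Op 1: GROUND 4: Q4=0; energy lost=6.125
Op 2: CLOSE 4-3: Q_total=7.00, C_total=7.00, V=1.00; Q4=4.00, Q3=3.00; dissipated=4.667
Op 3: CLOSE 3-4: Q_total=7.00, C_total=7.00, V=1.00; Q3=3.00, Q4=4.00; dissipated=0.000
Op 4: CLOSE 2-3: Q_total=12.00, C_total=9.00, V=1.33; Q2=8.00, Q3=4.00; dissipated=0.250
Op 5: CLOSE 4-3: Q_total=8.00, C_total=7.00, V=1.14; Q4=4.57, Q3=3.43; dissipated=0.095
Total dissipated: 11.137 μJ

Answer: 11.14 μJ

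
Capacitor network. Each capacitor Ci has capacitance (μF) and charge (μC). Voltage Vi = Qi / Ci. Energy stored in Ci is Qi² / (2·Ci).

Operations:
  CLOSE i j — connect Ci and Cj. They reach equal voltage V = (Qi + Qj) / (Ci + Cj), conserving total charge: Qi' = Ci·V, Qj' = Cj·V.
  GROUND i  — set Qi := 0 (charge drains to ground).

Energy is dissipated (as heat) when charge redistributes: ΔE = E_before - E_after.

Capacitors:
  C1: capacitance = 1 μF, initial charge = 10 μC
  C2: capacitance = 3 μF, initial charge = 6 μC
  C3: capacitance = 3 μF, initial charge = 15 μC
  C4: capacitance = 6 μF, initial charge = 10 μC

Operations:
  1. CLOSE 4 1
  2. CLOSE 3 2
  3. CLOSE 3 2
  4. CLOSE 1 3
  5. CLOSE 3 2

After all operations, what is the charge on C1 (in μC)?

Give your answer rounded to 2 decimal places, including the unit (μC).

Initial: C1(1μF, Q=10μC, V=10.00V), C2(3μF, Q=6μC, V=2.00V), C3(3μF, Q=15μC, V=5.00V), C4(6μF, Q=10μC, V=1.67V)
Op 1: CLOSE 4-1: Q_total=20.00, C_total=7.00, V=2.86; Q4=17.14, Q1=2.86; dissipated=29.762
Op 2: CLOSE 3-2: Q_total=21.00, C_total=6.00, V=3.50; Q3=10.50, Q2=10.50; dissipated=6.750
Op 3: CLOSE 3-2: Q_total=21.00, C_total=6.00, V=3.50; Q3=10.50, Q2=10.50; dissipated=0.000
Op 4: CLOSE 1-3: Q_total=13.36, C_total=4.00, V=3.34; Q1=3.34, Q3=10.02; dissipated=0.155
Op 5: CLOSE 3-2: Q_total=20.52, C_total=6.00, V=3.42; Q3=10.26, Q2=10.26; dissipated=0.019
Final charges: Q1=3.34, Q2=10.26, Q3=10.26, Q4=17.14

Answer: 3.34 μC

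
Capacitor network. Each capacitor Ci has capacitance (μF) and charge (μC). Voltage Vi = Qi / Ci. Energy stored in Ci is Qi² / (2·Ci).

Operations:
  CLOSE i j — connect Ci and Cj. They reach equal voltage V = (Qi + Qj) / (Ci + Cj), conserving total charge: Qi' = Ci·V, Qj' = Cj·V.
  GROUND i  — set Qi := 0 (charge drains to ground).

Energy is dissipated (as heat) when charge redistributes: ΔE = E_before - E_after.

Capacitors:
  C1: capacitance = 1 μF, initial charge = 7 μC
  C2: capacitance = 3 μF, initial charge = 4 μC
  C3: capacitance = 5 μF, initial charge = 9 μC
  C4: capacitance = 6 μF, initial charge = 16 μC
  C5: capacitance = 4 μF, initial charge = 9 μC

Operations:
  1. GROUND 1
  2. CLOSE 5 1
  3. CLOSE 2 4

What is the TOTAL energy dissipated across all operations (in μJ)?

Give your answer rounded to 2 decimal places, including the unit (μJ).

Answer: 28.30 μJ

Derivation:
Initial: C1(1μF, Q=7μC, V=7.00V), C2(3μF, Q=4μC, V=1.33V), C3(5μF, Q=9μC, V=1.80V), C4(6μF, Q=16μC, V=2.67V), C5(4μF, Q=9μC, V=2.25V)
Op 1: GROUND 1: Q1=0; energy lost=24.500
Op 2: CLOSE 5-1: Q_total=9.00, C_total=5.00, V=1.80; Q5=7.20, Q1=1.80; dissipated=2.025
Op 3: CLOSE 2-4: Q_total=20.00, C_total=9.00, V=2.22; Q2=6.67, Q4=13.33; dissipated=1.778
Total dissipated: 28.303 μJ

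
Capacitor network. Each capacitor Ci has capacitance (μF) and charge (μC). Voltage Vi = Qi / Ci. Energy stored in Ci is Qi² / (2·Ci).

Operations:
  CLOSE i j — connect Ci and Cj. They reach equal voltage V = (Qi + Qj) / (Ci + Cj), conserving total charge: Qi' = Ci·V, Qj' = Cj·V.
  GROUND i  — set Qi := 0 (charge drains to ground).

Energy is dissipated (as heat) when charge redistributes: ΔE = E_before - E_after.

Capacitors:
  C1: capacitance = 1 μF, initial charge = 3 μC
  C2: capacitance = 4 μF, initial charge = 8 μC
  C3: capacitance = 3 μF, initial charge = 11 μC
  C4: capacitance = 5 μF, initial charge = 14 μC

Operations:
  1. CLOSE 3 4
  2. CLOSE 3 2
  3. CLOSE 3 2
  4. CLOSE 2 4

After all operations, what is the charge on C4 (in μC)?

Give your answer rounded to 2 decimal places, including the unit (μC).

Answer: 14.20 μC

Derivation:
Initial: C1(1μF, Q=3μC, V=3.00V), C2(4μF, Q=8μC, V=2.00V), C3(3μF, Q=11μC, V=3.67V), C4(5μF, Q=14μC, V=2.80V)
Op 1: CLOSE 3-4: Q_total=25.00, C_total=8.00, V=3.12; Q3=9.38, Q4=15.62; dissipated=0.704
Op 2: CLOSE 3-2: Q_total=17.38, C_total=7.00, V=2.48; Q3=7.45, Q2=9.93; dissipated=1.085
Op 3: CLOSE 3-2: Q_total=17.38, C_total=7.00, V=2.48; Q3=7.45, Q2=9.93; dissipated=0.000
Op 4: CLOSE 2-4: Q_total=25.55, C_total=9.00, V=2.84; Q2=11.36, Q4=14.20; dissipated=0.459
Final charges: Q1=3.00, Q2=11.36, Q3=7.45, Q4=14.20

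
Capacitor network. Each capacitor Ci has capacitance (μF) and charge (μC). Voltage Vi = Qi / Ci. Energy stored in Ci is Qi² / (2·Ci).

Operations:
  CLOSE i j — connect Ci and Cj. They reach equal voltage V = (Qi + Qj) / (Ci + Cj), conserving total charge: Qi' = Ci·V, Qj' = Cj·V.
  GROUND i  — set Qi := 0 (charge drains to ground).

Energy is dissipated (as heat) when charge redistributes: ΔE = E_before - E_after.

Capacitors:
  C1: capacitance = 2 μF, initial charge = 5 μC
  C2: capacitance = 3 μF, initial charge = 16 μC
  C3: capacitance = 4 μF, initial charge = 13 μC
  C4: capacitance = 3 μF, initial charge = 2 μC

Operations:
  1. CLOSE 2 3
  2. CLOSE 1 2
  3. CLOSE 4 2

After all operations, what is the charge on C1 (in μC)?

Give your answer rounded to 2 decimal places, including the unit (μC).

Initial: C1(2μF, Q=5μC, V=2.50V), C2(3μF, Q=16μC, V=5.33V), C3(4μF, Q=13μC, V=3.25V), C4(3μF, Q=2μC, V=0.67V)
Op 1: CLOSE 2-3: Q_total=29.00, C_total=7.00, V=4.14; Q2=12.43, Q3=16.57; dissipated=3.720
Op 2: CLOSE 1-2: Q_total=17.43, C_total=5.00, V=3.49; Q1=6.97, Q2=10.46; dissipated=1.619
Op 3: CLOSE 4-2: Q_total=12.46, C_total=6.00, V=2.08; Q4=6.23, Q2=6.23; dissipated=5.960
Final charges: Q1=6.97, Q2=6.23, Q3=16.57, Q4=6.23

Answer: 6.97 μC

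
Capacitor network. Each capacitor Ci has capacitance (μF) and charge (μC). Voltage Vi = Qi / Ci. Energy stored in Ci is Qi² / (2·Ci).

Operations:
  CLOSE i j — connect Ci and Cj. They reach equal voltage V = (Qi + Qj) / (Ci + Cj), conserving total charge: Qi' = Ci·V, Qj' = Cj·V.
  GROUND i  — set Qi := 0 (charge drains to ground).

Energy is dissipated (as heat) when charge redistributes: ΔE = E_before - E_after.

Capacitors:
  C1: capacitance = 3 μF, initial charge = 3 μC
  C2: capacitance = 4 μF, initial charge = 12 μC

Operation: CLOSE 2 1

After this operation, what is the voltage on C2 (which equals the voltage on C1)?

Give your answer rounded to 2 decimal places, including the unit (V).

Answer: 2.14 V

Derivation:
Initial: C1(3μF, Q=3μC, V=1.00V), C2(4μF, Q=12μC, V=3.00V)
Op 1: CLOSE 2-1: Q_total=15.00, C_total=7.00, V=2.14; Q2=8.57, Q1=6.43; dissipated=3.429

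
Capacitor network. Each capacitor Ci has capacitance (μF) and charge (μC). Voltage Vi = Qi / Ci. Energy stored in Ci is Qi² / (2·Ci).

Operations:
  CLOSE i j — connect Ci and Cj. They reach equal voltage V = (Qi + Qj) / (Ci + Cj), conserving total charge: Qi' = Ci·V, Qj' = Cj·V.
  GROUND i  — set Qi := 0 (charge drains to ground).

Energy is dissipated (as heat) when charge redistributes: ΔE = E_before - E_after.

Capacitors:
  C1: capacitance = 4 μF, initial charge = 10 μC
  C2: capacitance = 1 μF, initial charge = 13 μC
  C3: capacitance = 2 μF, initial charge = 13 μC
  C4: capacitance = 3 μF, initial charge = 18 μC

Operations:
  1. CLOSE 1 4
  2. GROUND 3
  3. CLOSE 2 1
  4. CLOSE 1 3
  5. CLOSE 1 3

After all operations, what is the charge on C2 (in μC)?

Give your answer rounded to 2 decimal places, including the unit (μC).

Answer: 5.80 μC

Derivation:
Initial: C1(4μF, Q=10μC, V=2.50V), C2(1μF, Q=13μC, V=13.00V), C3(2μF, Q=13μC, V=6.50V), C4(3μF, Q=18μC, V=6.00V)
Op 1: CLOSE 1-4: Q_total=28.00, C_total=7.00, V=4.00; Q1=16.00, Q4=12.00; dissipated=10.500
Op 2: GROUND 3: Q3=0; energy lost=42.250
Op 3: CLOSE 2-1: Q_total=29.00, C_total=5.00, V=5.80; Q2=5.80, Q1=23.20; dissipated=32.400
Op 4: CLOSE 1-3: Q_total=23.20, C_total=6.00, V=3.87; Q1=15.47, Q3=7.73; dissipated=22.427
Op 5: CLOSE 1-3: Q_total=23.20, C_total=6.00, V=3.87; Q1=15.47, Q3=7.73; dissipated=0.000
Final charges: Q1=15.47, Q2=5.80, Q3=7.73, Q4=12.00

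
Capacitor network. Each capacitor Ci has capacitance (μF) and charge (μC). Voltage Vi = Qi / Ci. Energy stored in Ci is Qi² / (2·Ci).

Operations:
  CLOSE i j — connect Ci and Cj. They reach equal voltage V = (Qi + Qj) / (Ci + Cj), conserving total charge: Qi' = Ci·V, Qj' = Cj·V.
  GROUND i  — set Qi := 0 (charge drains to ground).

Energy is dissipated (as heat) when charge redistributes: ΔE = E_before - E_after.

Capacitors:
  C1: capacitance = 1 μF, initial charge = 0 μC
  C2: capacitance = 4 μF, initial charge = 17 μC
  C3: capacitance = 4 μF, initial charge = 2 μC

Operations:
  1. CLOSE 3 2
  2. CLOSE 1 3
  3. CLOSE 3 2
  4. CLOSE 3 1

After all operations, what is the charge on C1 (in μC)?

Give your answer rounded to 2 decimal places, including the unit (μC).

Initial: C1(1μF, Q=0μC, V=0.00V), C2(4μF, Q=17μC, V=4.25V), C3(4μF, Q=2μC, V=0.50V)
Op 1: CLOSE 3-2: Q_total=19.00, C_total=8.00, V=2.38; Q3=9.50, Q2=9.50; dissipated=14.062
Op 2: CLOSE 1-3: Q_total=9.50, C_total=5.00, V=1.90; Q1=1.90, Q3=7.60; dissipated=2.256
Op 3: CLOSE 3-2: Q_total=17.10, C_total=8.00, V=2.14; Q3=8.55, Q2=8.55; dissipated=0.226
Op 4: CLOSE 3-1: Q_total=10.45, C_total=5.00, V=2.09; Q3=8.36, Q1=2.09; dissipated=0.023
Final charges: Q1=2.09, Q2=8.55, Q3=8.36

Answer: 2.09 μC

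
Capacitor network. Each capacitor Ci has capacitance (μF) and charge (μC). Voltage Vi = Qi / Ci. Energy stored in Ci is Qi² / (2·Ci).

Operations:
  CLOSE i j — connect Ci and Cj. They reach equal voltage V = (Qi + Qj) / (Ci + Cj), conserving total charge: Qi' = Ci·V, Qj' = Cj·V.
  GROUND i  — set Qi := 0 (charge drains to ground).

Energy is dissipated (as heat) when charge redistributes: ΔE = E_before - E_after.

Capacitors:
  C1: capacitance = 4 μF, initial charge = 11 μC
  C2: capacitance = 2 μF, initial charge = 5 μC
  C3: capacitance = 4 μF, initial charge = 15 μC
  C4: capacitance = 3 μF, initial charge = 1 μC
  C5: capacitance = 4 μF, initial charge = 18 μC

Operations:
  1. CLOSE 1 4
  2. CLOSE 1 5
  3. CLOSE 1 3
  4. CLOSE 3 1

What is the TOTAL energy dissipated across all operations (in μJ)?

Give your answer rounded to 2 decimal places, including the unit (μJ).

Initial: C1(4μF, Q=11μC, V=2.75V), C2(2μF, Q=5μC, V=2.50V), C3(4μF, Q=15μC, V=3.75V), C4(3μF, Q=1μC, V=0.33V), C5(4μF, Q=18μC, V=4.50V)
Op 1: CLOSE 1-4: Q_total=12.00, C_total=7.00, V=1.71; Q1=6.86, Q4=5.14; dissipated=5.006
Op 2: CLOSE 1-5: Q_total=24.86, C_total=8.00, V=3.11; Q1=12.43, Q5=12.43; dissipated=7.760
Op 3: CLOSE 1-3: Q_total=27.43, C_total=8.00, V=3.43; Q1=13.71, Q3=13.71; dissipated=0.413
Op 4: CLOSE 3-1: Q_total=27.43, C_total=8.00, V=3.43; Q3=13.71, Q1=13.71; dissipated=0.000
Total dissipated: 13.179 μJ

Answer: 13.18 μJ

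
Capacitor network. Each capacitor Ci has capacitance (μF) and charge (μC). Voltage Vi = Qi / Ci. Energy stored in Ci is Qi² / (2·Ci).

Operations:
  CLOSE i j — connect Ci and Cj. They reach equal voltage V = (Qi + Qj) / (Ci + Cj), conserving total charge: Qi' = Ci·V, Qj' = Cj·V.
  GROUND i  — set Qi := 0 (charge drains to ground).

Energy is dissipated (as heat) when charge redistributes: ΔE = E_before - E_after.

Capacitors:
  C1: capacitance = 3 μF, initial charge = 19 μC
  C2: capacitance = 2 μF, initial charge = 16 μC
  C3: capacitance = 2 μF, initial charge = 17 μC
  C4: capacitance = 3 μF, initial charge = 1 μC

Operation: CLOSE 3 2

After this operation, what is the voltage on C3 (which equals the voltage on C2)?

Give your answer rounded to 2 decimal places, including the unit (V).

Answer: 8.25 V

Derivation:
Initial: C1(3μF, Q=19μC, V=6.33V), C2(2μF, Q=16μC, V=8.00V), C3(2μF, Q=17μC, V=8.50V), C4(3μF, Q=1μC, V=0.33V)
Op 1: CLOSE 3-2: Q_total=33.00, C_total=4.00, V=8.25; Q3=16.50, Q2=16.50; dissipated=0.125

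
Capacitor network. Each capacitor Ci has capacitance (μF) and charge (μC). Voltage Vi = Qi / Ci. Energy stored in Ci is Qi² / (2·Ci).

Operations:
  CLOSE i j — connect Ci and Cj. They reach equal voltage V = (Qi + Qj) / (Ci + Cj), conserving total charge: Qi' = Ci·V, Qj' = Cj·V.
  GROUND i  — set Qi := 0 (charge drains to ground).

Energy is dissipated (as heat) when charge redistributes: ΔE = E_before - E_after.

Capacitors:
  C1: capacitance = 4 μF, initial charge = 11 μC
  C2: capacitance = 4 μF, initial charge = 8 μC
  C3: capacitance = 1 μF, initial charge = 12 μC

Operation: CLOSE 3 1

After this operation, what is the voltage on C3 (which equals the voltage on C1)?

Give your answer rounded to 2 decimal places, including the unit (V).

Answer: 4.60 V

Derivation:
Initial: C1(4μF, Q=11μC, V=2.75V), C2(4μF, Q=8μC, V=2.00V), C3(1μF, Q=12μC, V=12.00V)
Op 1: CLOSE 3-1: Q_total=23.00, C_total=5.00, V=4.60; Q3=4.60, Q1=18.40; dissipated=34.225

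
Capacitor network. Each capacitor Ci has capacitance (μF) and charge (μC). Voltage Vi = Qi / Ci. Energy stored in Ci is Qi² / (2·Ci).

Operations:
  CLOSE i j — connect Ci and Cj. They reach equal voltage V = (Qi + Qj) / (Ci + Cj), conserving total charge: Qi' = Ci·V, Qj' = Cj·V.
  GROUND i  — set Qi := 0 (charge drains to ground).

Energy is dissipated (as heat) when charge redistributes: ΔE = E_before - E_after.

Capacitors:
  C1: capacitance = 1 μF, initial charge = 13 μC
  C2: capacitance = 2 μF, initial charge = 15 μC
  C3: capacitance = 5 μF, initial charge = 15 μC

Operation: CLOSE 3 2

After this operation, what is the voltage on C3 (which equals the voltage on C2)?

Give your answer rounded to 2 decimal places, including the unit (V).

Answer: 4.29 V

Derivation:
Initial: C1(1μF, Q=13μC, V=13.00V), C2(2μF, Q=15μC, V=7.50V), C3(5μF, Q=15μC, V=3.00V)
Op 1: CLOSE 3-2: Q_total=30.00, C_total=7.00, V=4.29; Q3=21.43, Q2=8.57; dissipated=14.464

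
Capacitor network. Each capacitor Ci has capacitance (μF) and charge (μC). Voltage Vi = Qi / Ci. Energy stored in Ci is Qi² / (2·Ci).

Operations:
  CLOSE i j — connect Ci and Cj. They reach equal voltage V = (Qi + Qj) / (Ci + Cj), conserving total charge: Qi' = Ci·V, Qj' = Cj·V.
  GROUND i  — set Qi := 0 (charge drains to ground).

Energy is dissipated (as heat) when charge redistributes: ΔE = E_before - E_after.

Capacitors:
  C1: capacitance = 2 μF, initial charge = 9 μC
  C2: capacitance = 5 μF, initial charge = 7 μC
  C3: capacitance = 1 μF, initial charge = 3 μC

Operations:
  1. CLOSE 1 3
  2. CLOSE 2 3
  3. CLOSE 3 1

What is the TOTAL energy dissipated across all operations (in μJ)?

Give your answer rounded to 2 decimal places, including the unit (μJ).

Initial: C1(2μF, Q=9μC, V=4.50V), C2(5μF, Q=7μC, V=1.40V), C3(1μF, Q=3μC, V=3.00V)
Op 1: CLOSE 1-3: Q_total=12.00, C_total=3.00, V=4.00; Q1=8.00, Q3=4.00; dissipated=0.750
Op 2: CLOSE 2-3: Q_total=11.00, C_total=6.00, V=1.83; Q2=9.17, Q3=1.83; dissipated=2.817
Op 3: CLOSE 3-1: Q_total=9.83, C_total=3.00, V=3.28; Q3=3.28, Q1=6.56; dissipated=1.565
Total dissipated: 5.131 μJ

Answer: 5.13 μJ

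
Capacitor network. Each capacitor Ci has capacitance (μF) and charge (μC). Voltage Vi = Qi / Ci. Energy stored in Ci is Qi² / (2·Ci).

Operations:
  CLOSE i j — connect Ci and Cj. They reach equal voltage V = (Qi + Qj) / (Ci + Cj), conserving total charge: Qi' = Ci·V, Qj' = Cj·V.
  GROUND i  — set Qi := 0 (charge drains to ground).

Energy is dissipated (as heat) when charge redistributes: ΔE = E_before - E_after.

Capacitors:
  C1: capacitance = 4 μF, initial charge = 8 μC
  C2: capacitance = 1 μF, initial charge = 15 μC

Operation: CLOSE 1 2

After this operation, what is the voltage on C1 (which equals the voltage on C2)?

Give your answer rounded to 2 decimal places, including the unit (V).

Initial: C1(4μF, Q=8μC, V=2.00V), C2(1μF, Q=15μC, V=15.00V)
Op 1: CLOSE 1-2: Q_total=23.00, C_total=5.00, V=4.60; Q1=18.40, Q2=4.60; dissipated=67.600

Answer: 4.60 V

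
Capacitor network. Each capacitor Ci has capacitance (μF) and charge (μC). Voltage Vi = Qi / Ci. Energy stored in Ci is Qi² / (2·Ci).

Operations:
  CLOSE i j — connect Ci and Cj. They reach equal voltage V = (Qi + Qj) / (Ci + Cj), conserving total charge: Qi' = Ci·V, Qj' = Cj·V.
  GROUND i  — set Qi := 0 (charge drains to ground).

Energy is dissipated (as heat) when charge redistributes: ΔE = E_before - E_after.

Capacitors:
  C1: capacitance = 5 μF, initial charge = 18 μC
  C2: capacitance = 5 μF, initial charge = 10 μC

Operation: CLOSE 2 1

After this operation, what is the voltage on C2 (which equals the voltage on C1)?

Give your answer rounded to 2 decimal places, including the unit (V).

Answer: 2.80 V

Derivation:
Initial: C1(5μF, Q=18μC, V=3.60V), C2(5μF, Q=10μC, V=2.00V)
Op 1: CLOSE 2-1: Q_total=28.00, C_total=10.00, V=2.80; Q2=14.00, Q1=14.00; dissipated=3.200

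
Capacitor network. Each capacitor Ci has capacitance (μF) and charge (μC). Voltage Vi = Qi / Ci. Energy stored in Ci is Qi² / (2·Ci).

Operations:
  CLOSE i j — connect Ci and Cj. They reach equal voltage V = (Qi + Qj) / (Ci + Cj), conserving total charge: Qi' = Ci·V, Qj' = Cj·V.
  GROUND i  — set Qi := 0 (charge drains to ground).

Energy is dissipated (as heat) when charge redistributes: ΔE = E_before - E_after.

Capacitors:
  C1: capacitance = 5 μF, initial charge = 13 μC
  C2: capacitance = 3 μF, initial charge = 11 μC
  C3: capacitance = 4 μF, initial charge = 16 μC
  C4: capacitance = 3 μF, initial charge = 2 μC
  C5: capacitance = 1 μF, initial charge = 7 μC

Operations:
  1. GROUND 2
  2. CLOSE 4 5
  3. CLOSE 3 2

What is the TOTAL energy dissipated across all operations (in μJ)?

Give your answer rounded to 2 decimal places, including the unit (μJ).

Answer: 48.92 μJ

Derivation:
Initial: C1(5μF, Q=13μC, V=2.60V), C2(3μF, Q=11μC, V=3.67V), C3(4μF, Q=16μC, V=4.00V), C4(3μF, Q=2μC, V=0.67V), C5(1μF, Q=7μC, V=7.00V)
Op 1: GROUND 2: Q2=0; energy lost=20.167
Op 2: CLOSE 4-5: Q_total=9.00, C_total=4.00, V=2.25; Q4=6.75, Q5=2.25; dissipated=15.042
Op 3: CLOSE 3-2: Q_total=16.00, C_total=7.00, V=2.29; Q3=9.14, Q2=6.86; dissipated=13.714
Total dissipated: 48.923 μJ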